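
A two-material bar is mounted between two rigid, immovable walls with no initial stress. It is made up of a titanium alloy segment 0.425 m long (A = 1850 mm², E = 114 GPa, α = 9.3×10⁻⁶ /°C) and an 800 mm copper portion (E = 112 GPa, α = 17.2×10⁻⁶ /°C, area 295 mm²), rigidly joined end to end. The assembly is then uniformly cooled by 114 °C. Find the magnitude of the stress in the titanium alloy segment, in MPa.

σ ≈ 41.6 MPa (tensile)

Free thermal contraction of the whole bar: Σ αᵢΔT Lᵢ = 9.3×10⁻⁶×114×425 + 17.2×10⁻⁶×114×800 = 2.019 mm.
The rigid supports impose zero overall length change; the single axial force P common to all segments must satisfy P Σ Lᵢ/(AᵢEᵢ) = δ_free.
The series flexibility is Σ Lᵢ/(AᵢEᵢ) = 425/(1850×114×10³) + 800/(295×112×10³) = 2.623×10⁻⁵ mm/N.
So P = 2.019 / 2.623×10⁻⁵ = 76.99 kN, tensile.
σ_{titanium alloy} = P / A = 76990 / 1850 = 41.61 MPa.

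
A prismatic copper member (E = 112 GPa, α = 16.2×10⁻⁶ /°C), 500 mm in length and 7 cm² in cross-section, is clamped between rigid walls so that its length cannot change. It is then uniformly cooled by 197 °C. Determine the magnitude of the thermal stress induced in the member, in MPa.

With length fixed, the mechanical strain must cancel the thermal strain αΔT = 16.2×10⁻⁶ × 197 = 3191.4×10⁻⁶.
The stress required to suppress this strain is σ = Eε = 112×10³ × 3191.4×10⁻⁶ = 357.4 MPa, tensile since the member is trying to contract.

σ ≈ 357 MPa (tensile)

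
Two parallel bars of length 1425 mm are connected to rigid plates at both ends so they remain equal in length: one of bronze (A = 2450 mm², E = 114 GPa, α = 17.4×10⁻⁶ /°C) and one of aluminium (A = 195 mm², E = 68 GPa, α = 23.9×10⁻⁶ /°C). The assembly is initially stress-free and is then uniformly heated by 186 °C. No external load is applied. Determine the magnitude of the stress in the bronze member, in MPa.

Equilibrium of a rigid end plate with no external load gives equal and opposite internal forces ±P in the two members. Since α_{aluminium} > α_{bronze}, heating drives the aluminium into compression and the bronze into tension.
Equating the net (thermal + elastic) strains gives |α₁ − α₂|·ΔT = P·[1/(A₁E₁) + 1/(A₂E₂)].
|α₁ − α₂|·ΔT = 6.5×10⁻⁶ × 186 = 0.001209.
1/(A₁E₁) + 1/(A₂E₂) = 1/(2450×114×10³) + 1/(195×68×10³) = 7.9×10⁻⁸ N⁻¹.
So P = 0.001209 / 7.9×10⁻⁸ = 15.3 kN.
σ_{bronze} = P/A₁ = 15300/2450 = 6.247 MPa, tensile.

σ ≈ 6.25 MPa (tensile)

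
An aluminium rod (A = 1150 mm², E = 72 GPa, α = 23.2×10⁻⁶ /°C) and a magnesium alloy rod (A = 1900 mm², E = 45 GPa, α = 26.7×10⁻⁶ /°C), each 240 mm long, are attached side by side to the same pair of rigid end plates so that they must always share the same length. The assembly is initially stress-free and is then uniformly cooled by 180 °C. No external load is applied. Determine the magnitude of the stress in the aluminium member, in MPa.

Equilibrium of a rigid end plate with no external load gives equal and opposite internal forces ±P in the two members. Since α_{magnesium alloy} > α_{aluminium}, cooling drives the magnesium alloy into tension and the aluminium into compression.
Setting the final lengths equal and cancelling L: (α₁ − α₂)ΔT = P/(A₁E₁) + P/(A₂E₂).
|α₁ − α₂|·ΔT = 3.5×10⁻⁶ × 180 = 0.00063.
1/(A₁E₁) + 1/(A₂E₂) = 1/(1150×72×10³) + 1/(1900×45×10³) = 2.377×10⁻⁸ N⁻¹.
P = 0.00063 / 2.377×10⁻⁸ = 26500 N = 26.5 kN.
σ_{aluminium} = P/A₁ = 26500/1150 = 23.04 MPa, compressive.

σ ≈ 23 MPa (compressive)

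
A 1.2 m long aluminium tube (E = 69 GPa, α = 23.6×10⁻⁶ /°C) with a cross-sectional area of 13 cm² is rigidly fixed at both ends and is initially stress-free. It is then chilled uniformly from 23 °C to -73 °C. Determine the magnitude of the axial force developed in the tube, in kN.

P ≈ 203 kN (tensile)

With zero net strain, σ = E·αΔT = 69 GPa × 23.6×10⁻⁶ × 96 = 156.3 MPa.
Then P = σA = 156.3 × 1300 mm² = 203.2 kN, tensile.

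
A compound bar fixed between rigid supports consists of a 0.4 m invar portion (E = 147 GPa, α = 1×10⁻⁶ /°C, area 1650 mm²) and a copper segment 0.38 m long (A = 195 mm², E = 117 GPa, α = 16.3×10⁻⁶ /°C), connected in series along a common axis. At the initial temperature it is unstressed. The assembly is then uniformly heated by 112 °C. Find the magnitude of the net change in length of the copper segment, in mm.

With the walls removed the bar would change length by δ_free = Σ αᵢΔT Lᵢ = 1×10⁻⁶×112×400 + 16.3×10⁻⁶×112×380 = 0.7385 mm.
Since the ends are fixed, an axial force P builds up, equal in every segment, with P · Σ Lᵢ/(AᵢEᵢ) = δ_free.
Σ Lᵢ/(AᵢEᵢ) = 400/(1650×147×10³) + 380/(195×117×10³) = 1.83×10⁻⁵ mm/N.
P = 0.7385 / 1.83×10⁻⁵ = 40350 N = 40.35 kN, compressive.
For the copper segment, free thermal change = 16.3×10⁻⁶×112×380 = 0.6937 mm and elastic change from P = 40350×380/(195×117×10³) = 0.672 mm; these oppose, so the net change is 0.0217 mm (segment lengthens).

|ΔL| ≈ 0.0217 mm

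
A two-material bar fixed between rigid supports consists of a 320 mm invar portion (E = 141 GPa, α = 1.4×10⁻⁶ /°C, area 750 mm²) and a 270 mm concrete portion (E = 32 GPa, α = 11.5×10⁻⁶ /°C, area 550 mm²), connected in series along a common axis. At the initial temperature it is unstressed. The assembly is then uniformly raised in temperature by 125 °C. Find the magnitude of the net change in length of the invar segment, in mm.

If the supports were absent, the total length change would be Σ αᵢΔT Lᵢ = 1.4×10⁻⁶×125×320 + 11.5×10⁻⁶×125×270 = 0.4441 mm.
Since the ends are fixed, an axial force P builds up, equal in every segment, with P · Σ Lᵢ/(AᵢEᵢ) = δ_free.
The series flexibility is Σ Lᵢ/(AᵢEᵢ) = 320/(750×141×10³) + 270/(550×32×10³) = 1.837×10⁻⁵ mm/N.
So P = 0.4441 / 1.837×10⁻⁵ = 24.18 kN, compressive.
For the invar segment, free thermal change = 1.4×10⁻⁶×125×320 = 0.056 mm and elastic change from P = 24180×320/(750×141×10³) = 0.07317 mm; these oppose, so the net change is 0.0172 mm (segment shortens).

|ΔL| ≈ 0.0172 mm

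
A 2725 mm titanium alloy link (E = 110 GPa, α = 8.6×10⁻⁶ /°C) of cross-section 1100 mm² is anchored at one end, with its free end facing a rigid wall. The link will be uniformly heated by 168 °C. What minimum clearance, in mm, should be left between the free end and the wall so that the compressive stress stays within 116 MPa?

g ≈ 1.06 mm

With no wall the link would lengthen by αΔT L = 8.6×10⁻⁶ × 168 × 2725 = 3.937 mm.
A stress of 116 MPa corresponds to the wall pushing the link back by σL/E = 116×2725/(110×10³) = 2.874 mm.
So the gap has to take up the difference, g_min = δ_free − σL/E = 3.937 − 2.874 = 1.063 mm.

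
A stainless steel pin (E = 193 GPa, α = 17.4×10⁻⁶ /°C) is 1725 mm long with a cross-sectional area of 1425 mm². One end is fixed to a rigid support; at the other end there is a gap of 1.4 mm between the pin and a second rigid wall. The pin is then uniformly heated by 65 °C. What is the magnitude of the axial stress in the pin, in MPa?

σ ≈ 61.6 MPa (compressive)

Free thermal elongation = αΔT L = 17.4×10⁻⁶ × 65 × 1725 = 1.951 mm.
After closing the 1.4 mm clearance, 1.951 − 1.4 = 0.551 mm of expansion remains to be suppressed by the wall.
That suppressed elongation corresponds to σ = E·Δ/L = 193×10³ × 0.551/1725 = 61.65 MPa.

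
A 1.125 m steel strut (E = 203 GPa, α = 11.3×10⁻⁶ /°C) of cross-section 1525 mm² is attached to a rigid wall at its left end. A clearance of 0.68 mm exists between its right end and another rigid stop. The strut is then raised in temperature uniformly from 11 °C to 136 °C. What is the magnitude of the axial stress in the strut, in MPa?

σ ≈ 164 MPa (compressive)

Unrestrained expansion: δ_free = αΔT L = 11.3×10⁻⁶ × 125 × 1125 = 1.589 mm.
The gap closes (δ_free > 0.68 mm) and the wall then resists a further 1.589 − 0.68 = 0.9091 mm of expansion.
Compatibility: PL/(AE) = 0.9091 mm, so σ = P/A = E × (0.9091/1125) = 164 MPa.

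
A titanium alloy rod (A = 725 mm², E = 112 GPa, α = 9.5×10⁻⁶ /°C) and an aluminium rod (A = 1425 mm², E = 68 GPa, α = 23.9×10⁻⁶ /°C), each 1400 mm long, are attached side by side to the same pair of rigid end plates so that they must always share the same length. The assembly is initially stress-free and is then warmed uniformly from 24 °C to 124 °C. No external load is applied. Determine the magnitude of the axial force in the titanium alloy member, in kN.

P ≈ 63.6 kN (tensile in the titanium alloy)

Equilibrium of a rigid end plate with no external load gives equal and opposite internal forces ±P in the two members. Since α_{aluminium} > α_{titanium alloy}, heating drives the aluminium into compression and the titanium alloy into tension.
Equating the net (thermal + elastic) strains gives |α₁ − α₂|·ΔT = P·[1/(A₁E₁) + 1/(A₂E₂)].
|α₁ − α₂|·ΔT = 14.4×10⁻⁶ × 100 = 0.00144.
1/(A₁E₁) + 1/(A₂E₂) = 1/(725×112×10³) + 1/(1425×68×10³) = 2.264×10⁻⁸ N⁻¹.
So P = 0.00144 / 2.264×10⁻⁸ = 63.62 kN.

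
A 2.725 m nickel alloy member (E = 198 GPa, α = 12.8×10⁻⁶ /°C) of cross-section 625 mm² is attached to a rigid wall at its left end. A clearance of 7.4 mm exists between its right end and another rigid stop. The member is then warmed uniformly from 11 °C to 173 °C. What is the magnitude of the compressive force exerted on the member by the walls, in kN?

P ≈ 0 kN

Unrestrained expansion: δ_free = αΔT L = 12.8×10⁻⁶ × 162 × 2725 = 5.651 mm.
This is smaller than the 7.4 mm clearance, so the member expands freely without reaching the stop — the stress is zero.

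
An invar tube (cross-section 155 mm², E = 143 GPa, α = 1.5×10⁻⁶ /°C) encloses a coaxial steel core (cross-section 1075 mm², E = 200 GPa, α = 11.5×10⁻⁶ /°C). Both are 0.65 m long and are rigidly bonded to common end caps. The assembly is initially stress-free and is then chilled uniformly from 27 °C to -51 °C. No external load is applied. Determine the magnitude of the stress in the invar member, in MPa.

The steel has the larger α, so on cooling it would change length more than the invar if both were free. The rigid plates force a common final length, so the steel is put into tension and the invar into compression, with equal and opposite forces P (no external load).
Compatibility of the two members (thermal + elastic change equal): (α₁ − α₂)ΔT = P·[1/(A₁E₁) + 1/(A₂E₂)].
|α₁ − α₂|·ΔT = 10×10⁻⁶ × 78 = 0.00078.
1/(A₁E₁) + 1/(A₂E₂) = 1/(155×143×10³) + 1/(1075×200×10³) = 4.977×10⁻⁸ N⁻¹.
So P = 0.00078 / 4.977×10⁻⁸ = 15.67 kN.
σ_{invar} = P/A₁ = 15670/155 = 101.1 MPa, compressive.

σ ≈ 101 MPa (compressive)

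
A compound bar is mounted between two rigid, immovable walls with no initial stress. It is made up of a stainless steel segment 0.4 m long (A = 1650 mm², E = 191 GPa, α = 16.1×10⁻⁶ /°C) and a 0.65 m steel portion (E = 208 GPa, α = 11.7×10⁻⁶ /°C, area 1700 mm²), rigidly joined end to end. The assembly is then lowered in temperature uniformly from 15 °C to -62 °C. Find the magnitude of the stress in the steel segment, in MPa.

With the walls removed the bar would change length by δ_free = Σ αᵢΔT Lᵢ = 16.1×10⁻⁶×77×400 + 11.7×10⁻⁶×77×650 = 1.081 mm.
The walls prevent any net length change, so an axial force P (same in every segment) develops. Compatibility: P · Σ Lᵢ/(AᵢEᵢ) = δ_free.
The series flexibility is Σ Lᵢ/(AᵢEᵢ) = 400/(1650×191×10³) + 650/(1700×208×10³) = 3.107×10⁻⁶ mm/N.
So P = 1.081 / 3.107×10⁻⁶ = 348 kN, tensile.
σ_{steel} = P / A = 348000 / 1700 = 204.7 MPa.

σ ≈ 205 MPa (tensile)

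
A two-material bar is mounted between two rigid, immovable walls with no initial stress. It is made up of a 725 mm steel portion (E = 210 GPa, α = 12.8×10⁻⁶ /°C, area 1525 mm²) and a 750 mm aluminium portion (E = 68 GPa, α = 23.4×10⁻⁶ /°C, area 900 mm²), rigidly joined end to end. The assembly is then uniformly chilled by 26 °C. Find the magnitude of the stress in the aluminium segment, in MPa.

σ ≈ 53.4 MPa (tensile)

If the supports were absent, the total length change would be Σ αᵢΔT Lᵢ = 12.8×10⁻⁶×26×725 + 23.4×10⁻⁶×26×750 = 0.6976 mm.
The rigid supports impose zero overall length change; the single axial force P common to all segments must satisfy P Σ Lᵢ/(AᵢEᵢ) = δ_free.
Σ Lᵢ/(AᵢEᵢ) = 725/(1525×210×10³) + 750/(900×68×10³) = 1.452×10⁻⁵ mm/N.
P = 0.6976 / 1.452×10⁻⁵ = 48050 N = 48.05 kN, tensile.
σ_{aluminium} = P / A = 48050 / 900 = 53.39 MPa.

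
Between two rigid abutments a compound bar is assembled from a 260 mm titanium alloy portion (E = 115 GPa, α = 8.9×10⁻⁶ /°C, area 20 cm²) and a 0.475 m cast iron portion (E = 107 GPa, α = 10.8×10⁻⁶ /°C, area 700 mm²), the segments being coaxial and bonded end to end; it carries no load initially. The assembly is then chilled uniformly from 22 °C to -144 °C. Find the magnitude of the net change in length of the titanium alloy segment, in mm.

|ΔL| ≈ 0.197 mm

Free thermal contraction of the whole bar: Σ αᵢΔT Lᵢ = 8.9×10⁻⁶×166×260 + 10.8×10⁻⁶×166×475 = 1.236 mm.
The rigid supports impose zero overall length change; the single axial force P common to all segments must satisfy P Σ Lᵢ/(AᵢEᵢ) = δ_free.
Σ Lᵢ/(AᵢEᵢ) = 260/(2000×115×10³) + 475/(700×107×10³) = 7.472×10⁻⁶ mm/N.
P = 1.236 / 7.472×10⁻⁶ = 165400 N = 165.4 kN, tensile.
For the titanium alloy segment, free thermal change = 8.9×10⁻⁶×166×260 = 0.3841 mm and elastic change from P = 165400×260/(2000×115×10³) = 0.1869 mm; these oppose, so the net change is 0.197 mm (segment shortens).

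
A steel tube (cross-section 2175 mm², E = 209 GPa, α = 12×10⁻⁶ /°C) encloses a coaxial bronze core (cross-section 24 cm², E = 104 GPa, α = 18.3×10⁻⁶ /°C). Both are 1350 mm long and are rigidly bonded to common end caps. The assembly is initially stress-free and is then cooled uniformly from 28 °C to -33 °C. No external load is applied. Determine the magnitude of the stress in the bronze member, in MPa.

σ ≈ 25.8 MPa (tensile)

Both members must finish at the same length. With the larger α, the bronze tends to over-contract; the plates restrain it, putting the bronze in tension and the steel in compression. With no external load the two internal forces are equal and opposite, magnitude P.
Setting the final lengths equal and cancelling L: (α₁ − α₂)ΔT = P/(A₁E₁) + P/(A₂E₂).
|α₁ − α₂|·ΔT = 6.3×10⁻⁶ × 61 = 0.0003843.
1/(A₁E₁) + 1/(A₂E₂) = 1/(2175×209×10³) + 1/(2400×104×10³) = 6.206×10⁻⁹ N⁻¹.
So P = 0.0003843 / 6.206×10⁻⁹ = 61.92 kN.
σ_{bronze} = P/A₂ = 61920/2400 = 25.8 MPa, tensile.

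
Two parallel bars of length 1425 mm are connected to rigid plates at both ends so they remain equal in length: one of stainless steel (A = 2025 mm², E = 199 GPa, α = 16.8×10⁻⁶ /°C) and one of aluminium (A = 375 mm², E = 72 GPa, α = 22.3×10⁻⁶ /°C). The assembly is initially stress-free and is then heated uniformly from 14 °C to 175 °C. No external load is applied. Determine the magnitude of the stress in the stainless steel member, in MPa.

Both members must finish at the same length. With the larger α, the aluminium tends to over-expand; the plates restrain it, putting the aluminium in compression and the stainless steel in tension. With no external load the two internal forces are equal and opposite, magnitude P.
Equating the net (thermal + elastic) strains gives |α₁ − α₂|·ΔT = P·[1/(A₁E₁) + 1/(A₂E₂)].
|α₁ − α₂|·ΔT = 5.5×10⁻⁶ × 161 = 0.0008855.
1/(A₁E₁) + 1/(A₂E₂) = 1/(2025×199×10³) + 1/(375×72×10³) = 3.952×10⁻⁸ N⁻¹.
P = 0.0008855 / 3.952×10⁻⁸ = 22410 N = 22.41 kN.
σ_{stainless steel} = P/A₁ = 22410/2025 = 11.07 MPa, tensile.

σ ≈ 11.1 MPa (tensile)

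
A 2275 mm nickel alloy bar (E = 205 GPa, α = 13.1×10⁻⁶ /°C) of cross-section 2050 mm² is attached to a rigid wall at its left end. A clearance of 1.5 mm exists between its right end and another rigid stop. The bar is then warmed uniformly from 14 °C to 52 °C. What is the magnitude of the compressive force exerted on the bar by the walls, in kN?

If the wall were absent the bar would grow by αΔT L = 13.1×10⁻⁶ × 38 × 2275 = 1.132 mm.
Since δ_free = 1.13 mm is less than the 1.5 mm gap, the bar never touches the wall. No axial force develops.

P ≈ 0 kN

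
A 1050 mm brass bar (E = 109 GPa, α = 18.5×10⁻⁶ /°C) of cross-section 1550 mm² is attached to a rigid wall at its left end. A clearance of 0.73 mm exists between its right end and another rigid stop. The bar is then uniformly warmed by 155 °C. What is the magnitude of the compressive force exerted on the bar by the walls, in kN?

P ≈ 367 kN

If the wall were absent the bar would grow by αΔT L = 18.5×10⁻⁶ × 155 × 1050 = 3.011 mm.
This exceeds the 0.73 mm gap, so the wall pushes back. The portion of expansion that must be recovered elastically is δ_free − gap = 3.011 − 0.73 = 2.281 mm.
Compatibility: PL/(AE) = 2.281 mm, so σ = P/A = E × (2.281/1050) = 236.8 MPa.
Force on the wall = σA = 236.8 × 1550 mm² = 367 kN.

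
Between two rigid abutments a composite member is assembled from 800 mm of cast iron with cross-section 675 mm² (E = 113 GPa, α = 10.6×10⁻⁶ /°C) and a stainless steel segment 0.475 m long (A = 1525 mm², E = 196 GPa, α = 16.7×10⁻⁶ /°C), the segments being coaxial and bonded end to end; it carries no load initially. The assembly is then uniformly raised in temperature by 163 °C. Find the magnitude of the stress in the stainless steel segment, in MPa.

σ ≈ 145 MPa (compressive)

Free thermal expansion of the whole bar: Σ αᵢΔT Lᵢ = 10.6×10⁻⁶×163×800 + 16.7×10⁻⁶×163×475 = 2.675 mm.
The rigid supports impose zero overall length change; the single axial force P common to all segments must satisfy P Σ Lᵢ/(AᵢEᵢ) = δ_free.
The series flexibility is Σ Lᵢ/(AᵢEᵢ) = 800/(675×113×10³) + 475/(1525×196×10³) = 1.208×10⁻⁵ mm/N.
Hence P = δ_free / Σ(L/AE) = 2.675/1.208×10⁻⁵ = 221.5 kN (compressive).
σ_{stainless steel} = P / A = 221500 / 1525 = 145.2 MPa.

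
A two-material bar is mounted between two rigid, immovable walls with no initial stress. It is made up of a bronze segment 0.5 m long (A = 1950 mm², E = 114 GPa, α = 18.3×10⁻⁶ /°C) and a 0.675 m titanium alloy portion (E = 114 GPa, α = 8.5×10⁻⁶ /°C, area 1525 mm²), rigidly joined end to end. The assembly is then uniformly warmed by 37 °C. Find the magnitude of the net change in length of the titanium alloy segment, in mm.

Free thermal expansion of the whole bar: Σ αᵢΔT Lᵢ = 18.3×10⁻⁶×37×500 + 8.5×10⁻⁶×37×675 = 0.5508 mm.
The walls prevent any net length change, so an axial force P (same in every segment) develops. Compatibility: P · Σ Lᵢ/(AᵢEᵢ) = δ_free.
The series flexibility is Σ Lᵢ/(AᵢEᵢ) = 500/(1950×114×10³) + 675/(1525×114×10³) = 6.132×10⁻⁶ mm/N.
Hence P = δ_free / Σ(L/AE) = 0.5508/6.132×10⁻⁶ = 89.83 kN (compressive).
For the titanium alloy segment, free thermal change = 8.5×10⁻⁶×37×675 = 0.2123 mm and elastic change from P = 89830×675/(1525×114×10³) = 0.3488 mm; these oppose, so the net change is 0.136 mm (segment shortens).

|ΔL| ≈ 0.136 mm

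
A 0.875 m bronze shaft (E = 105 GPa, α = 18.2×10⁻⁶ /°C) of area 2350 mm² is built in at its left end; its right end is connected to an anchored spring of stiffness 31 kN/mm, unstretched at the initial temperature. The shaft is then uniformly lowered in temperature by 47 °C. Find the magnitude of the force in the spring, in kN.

Free thermal contraction: δ_free = αΔT L = 18.2×10⁻⁶ × 47 × 875 = 0.7485 mm.
Let P be the tensile force in the spring. The shaft extends elastically by PL/(AE) and the spring stretches by P/k; together these equal δ_free.
So P = δ_free / [L/(AE) + 1/k] = 0.7485 / [ 875/(2350×105×10³) + 1/(31×10³) ].
P = 0.7485 / 3.58×10⁻⁵ = 20900 N.

P ≈ 20.9 kN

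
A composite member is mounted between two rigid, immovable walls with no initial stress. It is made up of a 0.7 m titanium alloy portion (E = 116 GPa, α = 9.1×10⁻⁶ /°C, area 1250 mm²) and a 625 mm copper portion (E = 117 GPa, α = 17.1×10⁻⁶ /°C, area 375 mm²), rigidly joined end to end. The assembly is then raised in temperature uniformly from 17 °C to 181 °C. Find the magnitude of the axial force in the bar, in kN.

Free thermal expansion of the whole bar: Σ αᵢΔT Lᵢ = 9.1×10⁻⁶×164×700 + 17.1×10⁻⁶×164×625 = 2.797 mm.
Since the ends are fixed, an axial force P builds up, equal in every segment, with P · Σ Lᵢ/(AᵢEᵢ) = δ_free.
The series flexibility is Σ Lᵢ/(AᵢEᵢ) = 700/(1250×116×10³) + 625/(375×117×10³) = 1.907×10⁻⁵ mm/N.
So P = 2.797 / 1.907×10⁻⁵ = 146.7 kN, compressive.

P ≈ 147 kN (compressive)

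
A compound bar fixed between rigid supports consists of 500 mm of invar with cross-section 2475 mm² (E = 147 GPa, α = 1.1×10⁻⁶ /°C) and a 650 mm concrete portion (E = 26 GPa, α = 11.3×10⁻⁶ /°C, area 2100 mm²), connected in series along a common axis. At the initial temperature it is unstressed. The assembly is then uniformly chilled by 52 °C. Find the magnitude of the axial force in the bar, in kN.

Free thermal contraction of the whole bar: Σ αᵢΔT Lᵢ = 1.1×10⁻⁶×52×500 + 11.3×10⁻⁶×52×650 = 0.4105 mm.
Since the ends are fixed, an axial force P builds up, equal in every segment, with P · Σ Lᵢ/(AᵢEᵢ) = δ_free.
The series flexibility is Σ Lᵢ/(AᵢEᵢ) = 500/(2475×147×10³) + 650/(2100×26×10³) = 1.328×10⁻⁵ mm/N.
P = 0.4105 / 1.328×10⁻⁵ = 30920 N = 30.92 kN, tensile.

P ≈ 30.9 kN (tensile)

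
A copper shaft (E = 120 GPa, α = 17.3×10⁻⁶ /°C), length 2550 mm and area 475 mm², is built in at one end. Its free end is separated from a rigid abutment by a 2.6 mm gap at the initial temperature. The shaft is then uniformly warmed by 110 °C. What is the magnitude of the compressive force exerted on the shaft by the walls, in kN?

If the wall were absent the shaft would grow by αΔT L = 17.3×10⁻⁶ × 110 × 2550 = 4.853 mm.
After closing the 2.6 mm clearance, 4.853 − 2.6 = 2.253 mm of expansion remains to be suppressed by the wall.
That suppressed elongation corresponds to σ = E·Δ/L = 120×10³ × 2.253/2550 = 106 MPa.
Force on the wall = σA = 106 × 475 mm² = 50.35 kN.

P ≈ 50.4 kN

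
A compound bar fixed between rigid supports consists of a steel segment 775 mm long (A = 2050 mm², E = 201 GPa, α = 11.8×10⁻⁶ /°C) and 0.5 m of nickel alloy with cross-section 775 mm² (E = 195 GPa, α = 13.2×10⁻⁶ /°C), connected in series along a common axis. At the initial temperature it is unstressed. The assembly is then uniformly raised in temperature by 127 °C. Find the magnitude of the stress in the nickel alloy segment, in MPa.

σ ≈ 497 MPa (compressive)

If the supports were absent, the total length change would be Σ αᵢΔT Lᵢ = 11.8×10⁻⁶×127×775 + 13.2×10⁻⁶×127×500 = 2 mm.
The rigid supports impose zero overall length change; the single axial force P common to all segments must satisfy P Σ Lᵢ/(AᵢEᵢ) = δ_free.
The series flexibility is Σ Lᵢ/(AᵢEᵢ) = 775/(2050×201×10³) + 500/(775×195×10³) = 5.189×10⁻⁶ mm/N.
P = 2 / 5.189×10⁻⁶ = 385300 N = 385.3 kN, compressive.
σ_{nickel alloy} = P / A = 385300 / 775 = 497.2 MPa.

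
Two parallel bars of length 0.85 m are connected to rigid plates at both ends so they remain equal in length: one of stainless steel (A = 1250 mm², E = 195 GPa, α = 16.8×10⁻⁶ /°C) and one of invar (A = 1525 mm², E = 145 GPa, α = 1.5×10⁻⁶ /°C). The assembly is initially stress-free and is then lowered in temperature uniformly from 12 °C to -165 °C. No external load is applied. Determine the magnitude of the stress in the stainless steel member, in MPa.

σ ≈ 251 MPa (tensile)

The stainless steel has the larger α, so on cooling it would change length more than the invar if both were free. The rigid plates force a common final length, so the stainless steel is put into tension and the invar into compression, with equal and opposite forces P (no external load).
Compatibility of the two members (thermal + elastic change equal): (α₁ − α₂)ΔT = P·[1/(A₁E₁) + 1/(A₂E₂)].
|α₁ − α₂|·ΔT = 15.3×10⁻⁶ × 177 = 0.002708.
1/(A₁E₁) + 1/(A₂E₂) = 1/(1250×195×10³) + 1/(1525×145×10³) = 8.625×10⁻⁹ N⁻¹.
P = 0.002708 / 8.625×10⁻⁹ = 314000 N = 314 kN.
σ_{stainless steel} = P/A₁ = 314000/1250 = 251.2 MPa, tensile.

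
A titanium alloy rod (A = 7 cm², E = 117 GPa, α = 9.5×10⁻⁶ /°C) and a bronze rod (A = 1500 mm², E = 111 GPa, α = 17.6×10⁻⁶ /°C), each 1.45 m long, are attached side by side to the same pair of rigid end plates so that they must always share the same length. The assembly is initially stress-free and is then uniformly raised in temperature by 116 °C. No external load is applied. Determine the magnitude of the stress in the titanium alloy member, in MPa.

Both members must finish at the same length. With the larger α, the bronze tends to over-expand; the plates restrain it, putting the bronze in compression and the titanium alloy in tension. With no external load the two internal forces are equal and opposite, magnitude P.
Compatibility of the two members (thermal + elastic change equal): (α₁ − α₂)ΔT = P·[1/(A₁E₁) + 1/(A₂E₂)].
|α₁ − α₂|·ΔT = 8.1×10⁻⁶ × 116 = 0.0009396.
1/(A₁E₁) + 1/(A₂E₂) = 1/(700×117×10³) + 1/(1500×111×10³) = 1.822×10⁻⁸ N⁻¹.
So P = 0.0009396 / 1.822×10⁻⁸ = 51.58 kN.
σ_{titanium alloy} = P/A₁ = 51580/700 = 73.69 MPa, tensile.

σ ≈ 73.7 MPa (tensile)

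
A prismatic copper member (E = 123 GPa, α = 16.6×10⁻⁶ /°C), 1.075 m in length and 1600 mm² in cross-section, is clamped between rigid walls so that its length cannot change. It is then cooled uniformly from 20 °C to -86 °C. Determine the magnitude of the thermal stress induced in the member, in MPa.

σ ≈ 216 MPa (tensile)

The supports are rigid, so the total axial strain is zero. The restrained thermal strain is ε = αΔT = 16.6×10⁻⁶ × 106 = 1759.6×10⁻⁶.
The stress required to suppress this strain is σ = Eε = 123×10³ × 1759.6×10⁻⁶ = 216.4 MPa, tensile since the member is trying to contract.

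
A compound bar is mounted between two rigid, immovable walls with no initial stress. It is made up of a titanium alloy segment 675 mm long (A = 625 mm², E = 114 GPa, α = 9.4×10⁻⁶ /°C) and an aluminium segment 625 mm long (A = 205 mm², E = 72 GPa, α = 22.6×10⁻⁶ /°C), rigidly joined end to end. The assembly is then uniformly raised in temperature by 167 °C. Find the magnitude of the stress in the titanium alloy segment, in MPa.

If the supports were absent, the total length change would be Σ αᵢΔT Lᵢ = 9.4×10⁻⁶×167×675 + 22.6×10⁻⁶×167×625 = 3.418 mm.
The rigid supports impose zero overall length change; the single axial force P common to all segments must satisfy P Σ Lᵢ/(AᵢEᵢ) = δ_free.
Σ Lᵢ/(AᵢEᵢ) = 675/(625×114×10³) + 625/(205×72×10³) = 5.182×10⁻⁵ mm/N.
Hence P = δ_free / Σ(L/AE) = 3.418/5.182×10⁻⁵ = 65.97 kN (compressive).
σ_{titanium alloy} = P / A = 65970 / 625 = 105.6 MPa.

σ ≈ 106 MPa (compressive)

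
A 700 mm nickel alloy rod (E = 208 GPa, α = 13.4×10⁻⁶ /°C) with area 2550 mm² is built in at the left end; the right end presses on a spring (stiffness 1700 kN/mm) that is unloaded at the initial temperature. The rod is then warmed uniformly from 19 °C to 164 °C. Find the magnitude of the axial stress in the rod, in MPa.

σ ≈ 280 MPa (compressive)

Free thermal expansion: δ_free = αΔT L = 13.4×10⁻⁶ × 145 × 700 = 1.36 mm.
Let P be the compressive force at the spring. The rod shortens elastically by PL/(AE) and the spring compresses by P/k; together these equal δ_free.
So P = δ_free / [L/(AE) + 1/k] = 1.36 / [ 700/(2550×208×10³) + 1/(1700×10³) ].
P = 1.36 / 1.908×10⁻⁶ = 712800 N.
σ = P/A = 712800/2550 = 279.5 MPa.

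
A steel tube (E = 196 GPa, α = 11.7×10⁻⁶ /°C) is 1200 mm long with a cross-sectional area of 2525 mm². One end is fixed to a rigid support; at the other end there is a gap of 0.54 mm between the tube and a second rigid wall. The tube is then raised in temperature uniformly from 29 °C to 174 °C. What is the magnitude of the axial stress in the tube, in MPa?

Free thermal elongation = αΔT L = 11.7×10⁻⁶ × 145 × 1200 = 2.036 mm.
This exceeds the 0.54 mm gap, so the wall pushes back. The portion of expansion that must be recovered elastically is δ_free − gap = 2.036 − 0.54 = 1.496 mm.
So σ = E(δ_free − g)/L = 196×10³ × 1.496/1200 = 244.3 MPa.

σ ≈ 244 MPa (compressive)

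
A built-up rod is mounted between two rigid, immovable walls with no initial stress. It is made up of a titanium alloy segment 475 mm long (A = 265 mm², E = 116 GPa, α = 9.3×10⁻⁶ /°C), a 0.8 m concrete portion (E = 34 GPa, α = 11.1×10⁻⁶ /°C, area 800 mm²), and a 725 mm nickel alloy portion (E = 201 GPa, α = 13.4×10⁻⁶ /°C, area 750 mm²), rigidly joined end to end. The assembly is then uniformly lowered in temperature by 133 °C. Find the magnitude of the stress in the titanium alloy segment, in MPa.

σ ≈ 233 MPa (tensile)

With the walls removed the bar would change length by δ_free = Σ αᵢΔT Lᵢ = 9.3×10⁻⁶×133×475 + 11.1×10⁻⁶×133×800 + 13.4×10⁻⁶×133×725 = 3.061 mm.
The walls prevent any net length change, so an axial force P (same in every segment) develops. Compatibility: P · Σ Lᵢ/(AᵢEᵢ) = δ_free.
The series flexibility is Σ Lᵢ/(AᵢEᵢ) = 475/(265×116×10³) + 800/(800×34×10³) + 725/(750×201×10³) = 4.967×10⁻⁵ mm/N.
Hence P = δ_free / Σ(L/AE) = 3.061/4.967×10⁻⁵ = 61.62 kN (tensile).
σ_{titanium alloy} = P / A = 61620 / 265 = 232.5 MPa.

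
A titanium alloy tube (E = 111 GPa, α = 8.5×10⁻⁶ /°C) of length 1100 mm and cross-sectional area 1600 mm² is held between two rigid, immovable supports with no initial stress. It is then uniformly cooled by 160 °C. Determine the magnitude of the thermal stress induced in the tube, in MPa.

σ ≈ 151 MPa (tensile)

With length fixed, the mechanical strain must cancel the thermal strain αΔT = 8.5×10⁻⁶ × 160 = 1360×10⁻⁶.
σ = EαΔT = 111×10³ × 8.5×10⁻⁶ × 160 = 151 MPa (tensile; the tube is trying to contract).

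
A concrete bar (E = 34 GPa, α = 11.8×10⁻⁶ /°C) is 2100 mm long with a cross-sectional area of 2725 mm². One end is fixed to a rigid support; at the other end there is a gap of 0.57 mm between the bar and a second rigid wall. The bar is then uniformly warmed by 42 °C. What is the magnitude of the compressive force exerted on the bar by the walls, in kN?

P ≈ 20.8 kN

Free thermal elongation = αΔT L = 11.8×10⁻⁶ × 42 × 2100 = 1.041 mm.
The gap closes (δ_free > 0.57 mm) and the wall then resists a further 1.041 − 0.57 = 0.4708 mm of expansion.
That suppressed elongation corresponds to σ = E·Δ/L = 34×10³ × 0.4708/2100 = 7.622 MPa.
P = σA = 7.622 × 2725 = 20.77 kN.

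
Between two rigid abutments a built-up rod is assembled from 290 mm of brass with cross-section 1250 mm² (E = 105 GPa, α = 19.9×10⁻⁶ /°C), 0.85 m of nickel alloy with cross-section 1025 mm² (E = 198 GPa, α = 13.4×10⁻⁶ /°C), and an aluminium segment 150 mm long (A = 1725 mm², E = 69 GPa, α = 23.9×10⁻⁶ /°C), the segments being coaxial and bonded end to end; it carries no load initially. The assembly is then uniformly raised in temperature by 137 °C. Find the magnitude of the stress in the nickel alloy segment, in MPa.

σ ≈ 362 MPa (compressive)

With the walls removed the bar would change length by δ_free = Σ αᵢΔT Lᵢ = 19.9×10⁻⁶×137×290 + 13.4×10⁻⁶×137×850 + 23.9×10⁻⁶×137×150 = 2.842 mm.
The walls prevent any net length change, so an axial force P (same in every segment) develops. Compatibility: P · Σ Lᵢ/(AᵢEᵢ) = δ_free.
The series flexibility is Σ Lᵢ/(AᵢEᵢ) = 290/(1250×105×10³) + 850/(1025×198×10³) + 150/(1725×69×10³) = 7.658×10⁻⁶ mm/N.
So P = 2.842 / 7.658×10⁻⁶ = 371.1 kN, compressive.
σ_{nickel alloy} = P / A = 371100 / 1025 = 362.1 MPa.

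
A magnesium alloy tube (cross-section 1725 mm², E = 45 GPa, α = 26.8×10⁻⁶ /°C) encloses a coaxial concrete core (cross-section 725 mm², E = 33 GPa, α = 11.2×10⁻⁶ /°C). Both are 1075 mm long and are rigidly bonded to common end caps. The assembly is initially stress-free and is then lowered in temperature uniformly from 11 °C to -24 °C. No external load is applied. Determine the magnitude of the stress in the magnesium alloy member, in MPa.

The magnesium alloy has the larger α, so on cooling it would change length more than the concrete if both were free. The rigid plates force a common final length, so the magnesium alloy is put into tension and the concrete into compression, with equal and opposite forces P (no external load).
Compatibility of the two members (thermal + elastic change equal): (α₁ − α₂)ΔT = P·[1/(A₁E₁) + 1/(A₂E₂)].
|α₁ − α₂|·ΔT = 15.6×10⁻⁶ × 35 = 0.000546.
1/(A₁E₁) + 1/(A₂E₂) = 1/(1725×45×10³) + 1/(725×33×10³) = 5.468×10⁻⁸ N⁻¹.
So P = 0.000546 / 5.468×10⁻⁸ = 9.985 kN.
σ_{magnesium alloy} = P/A₁ = 9985/1725 = 5.789 MPa, tensile.

σ ≈ 5.79 MPa (tensile)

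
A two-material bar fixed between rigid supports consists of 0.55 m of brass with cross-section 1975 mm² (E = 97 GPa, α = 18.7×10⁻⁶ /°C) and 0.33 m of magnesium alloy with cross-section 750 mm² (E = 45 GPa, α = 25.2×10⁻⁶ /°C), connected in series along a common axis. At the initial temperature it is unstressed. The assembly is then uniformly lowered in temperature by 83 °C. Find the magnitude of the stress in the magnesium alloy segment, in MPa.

σ ≈ 163 MPa (tensile)

Free thermal contraction of the whole bar: Σ αᵢΔT Lᵢ = 18.7×10⁻⁶×83×550 + 25.2×10⁻⁶×83×330 = 1.544 mm.
The walls prevent any net length change, so an axial force P (same in every segment) develops. Compatibility: P · Σ Lᵢ/(AᵢEᵢ) = δ_free.
The series flexibility is Σ Lᵢ/(AᵢEᵢ) = 550/(1975×97×10³) + 330/(750×45×10³) = 1.265×10⁻⁵ mm/N.
P = 1.544 / 1.265×10⁻⁵ = 122100 N = 122.1 kN, tensile.
σ_{magnesium alloy} = P / A = 122100 / 750 = 162.7 MPa.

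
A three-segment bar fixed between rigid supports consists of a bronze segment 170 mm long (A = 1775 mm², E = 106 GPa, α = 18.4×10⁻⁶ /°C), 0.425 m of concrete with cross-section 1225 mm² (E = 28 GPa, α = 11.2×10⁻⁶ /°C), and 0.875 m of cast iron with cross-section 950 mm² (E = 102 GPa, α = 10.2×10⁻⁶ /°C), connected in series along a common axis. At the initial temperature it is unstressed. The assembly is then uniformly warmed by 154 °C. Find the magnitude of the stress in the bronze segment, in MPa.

If the supports were absent, the total length change would be Σ αᵢΔT Lᵢ = 18.4×10⁻⁶×154×170 + 11.2×10⁻⁶×154×425 + 10.2×10⁻⁶×154×875 = 2.589 mm.
Since the ends are fixed, an axial force P builds up, equal in every segment, with P · Σ Lᵢ/(AᵢEᵢ) = δ_free.
The series flexibility is Σ Lᵢ/(AᵢEᵢ) = 170/(1775×106×10³) + 425/(1225×28×10³) + 875/(950×102×10³) = 2.232×10⁻⁵ mm/N.
P = 2.589 / 2.232×10⁻⁵ = 116000 N = 116 kN, compressive.
σ_{bronze} = P / A = 116000 / 1775 = 65.34 MPa.

σ ≈ 65.3 MPa (compressive)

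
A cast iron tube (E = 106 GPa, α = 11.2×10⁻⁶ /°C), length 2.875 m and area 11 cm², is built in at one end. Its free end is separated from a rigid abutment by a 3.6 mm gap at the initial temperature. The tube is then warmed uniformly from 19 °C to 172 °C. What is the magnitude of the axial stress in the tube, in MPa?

Unrestrained expansion: δ_free = αΔT L = 11.2×10⁻⁶ × 153 × 2875 = 4.927 mm.
After closing the 3.6 mm clearance, 4.927 − 3.6 = 1.327 mm of expansion remains to be suppressed by the wall.
That suppressed elongation corresponds to σ = E·Δ/L = 106×10³ × 1.327/2875 = 48.91 MPa.

σ ≈ 48.9 MPa (compressive)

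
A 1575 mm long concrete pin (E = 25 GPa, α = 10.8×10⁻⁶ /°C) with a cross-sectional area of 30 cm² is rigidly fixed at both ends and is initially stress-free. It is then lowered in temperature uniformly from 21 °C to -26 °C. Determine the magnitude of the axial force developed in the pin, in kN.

P ≈ 38.1 kN (tensile)

Full restraint means ε = 0, so the stress is σ = EαΔT = 25×10³ × 10.8×10⁻⁶ × 47 = 12.69 MPa.
Then P = σA = 12.69 × 3000 mm² = 38.07 kN, tensile.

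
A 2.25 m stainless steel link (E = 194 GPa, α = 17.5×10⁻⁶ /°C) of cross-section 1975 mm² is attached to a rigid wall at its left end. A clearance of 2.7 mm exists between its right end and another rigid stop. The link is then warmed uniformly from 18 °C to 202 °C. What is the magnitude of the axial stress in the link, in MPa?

σ ≈ 392 MPa (compressive)

Unrestrained expansion: δ_free = αΔT L = 17.5×10⁻⁶ × 184 × 2250 = 7.245 mm.
The gap closes (δ_free > 2.7 mm) and the wall then resists a further 7.245 − 2.7 = 4.545 mm of expansion.
That suppressed elongation corresponds to σ = E·Δ/L = 194×10³ × 4.545/2250 = 391.9 MPa.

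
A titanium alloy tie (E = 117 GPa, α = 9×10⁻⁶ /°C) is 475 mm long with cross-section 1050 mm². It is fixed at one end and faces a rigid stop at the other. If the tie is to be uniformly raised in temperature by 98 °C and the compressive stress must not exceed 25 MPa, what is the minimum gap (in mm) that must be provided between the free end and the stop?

g ≈ 0.317 mm

With no wall the tie would lengthen by αΔT L = 9×10⁻⁶ × 98 × 475 = 0.4189 mm.
A stress of 25 MPa corresponds to the wall pushing the tie back by σL/E = 25×475/(117×10³) = 0.1015 mm.
The gap must absorb the remainder: g_min = 0.4189 − 0.1015 = 0.3175 mm.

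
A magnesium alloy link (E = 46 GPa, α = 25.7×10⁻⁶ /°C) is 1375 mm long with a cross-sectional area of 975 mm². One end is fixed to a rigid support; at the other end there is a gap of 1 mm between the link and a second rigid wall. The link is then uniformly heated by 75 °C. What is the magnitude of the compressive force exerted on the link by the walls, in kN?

P ≈ 53.8 kN

Unrestrained expansion: δ_free = αΔT L = 25.7×10⁻⁶ × 75 × 1375 = 2.65 mm.
This exceeds the 1 mm gap, so the wall pushes back. The portion of expansion that must be recovered elastically is δ_free − gap = 2.65 − 1 = 1.65 mm.
So σ = E(δ_free − g)/L = 46×10³ × 1.65/1375 = 55.21 MPa.
P = σA = 55.21 × 975 = 53.83 kN.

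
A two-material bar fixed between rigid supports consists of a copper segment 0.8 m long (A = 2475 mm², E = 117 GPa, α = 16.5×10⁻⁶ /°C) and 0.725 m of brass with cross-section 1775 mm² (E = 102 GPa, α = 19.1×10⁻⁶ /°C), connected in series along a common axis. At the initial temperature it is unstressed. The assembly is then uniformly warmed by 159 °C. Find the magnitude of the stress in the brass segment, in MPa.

If the supports were absent, the total length change would be Σ αᵢΔT Lᵢ = 16.5×10⁻⁶×159×800 + 19.1×10⁻⁶×159×725 = 4.301 mm.
The walls prevent any net length change, so an axial force P (same in every segment) develops. Compatibility: P · Σ Lᵢ/(AᵢEᵢ) = δ_free.
The series flexibility is Σ Lᵢ/(AᵢEᵢ) = 800/(2475×117×10³) + 725/(1775×102×10³) = 6.767×10⁻⁶ mm/N.
P = 4.301 / 6.767×10⁻⁶ = 635500 N = 635.5 kN, compressive.
σ_{brass} = P / A = 635500 / 1775 = 358 MPa.

σ ≈ 358 MPa (compressive)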